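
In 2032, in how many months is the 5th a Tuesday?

Check the 5th of each month of 2032: Jan 5: Mon, Feb 5: Thu, Mar 5: Fri, Apr 5: Mon, May 5: Wed, Jun 5: Sat, Jul 5: Mon, Aug 5: Thu, Sep 5: Sun, Oct 5: Tue, Nov 5: Fri, Dec 5: Sun.
Tuesday occurs in October — 1 month.

1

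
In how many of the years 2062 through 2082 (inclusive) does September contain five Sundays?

September has 30 days; it has five Sundays when Sunday falls among the first (month-length − 28) days — i.e. when September 1 is one of Sunday/Saturday.
September 1 by year: 2062:Fri 2063:Sat✓ 2064:Mon 2065:Tue 2066:Wed 2067:Thu 2068:Sat✓ 2069:Sun✓ 2070:Mon 2071:Tue 2072:Thu 2073:Fri 2074:Sat✓ 2075:Sun✓ 2076:Tue 2077:Wed 2078:Thu 2079:Fri 2080:Sun✓ 2081:Mon 2082:Tue
Years with five Sundays: 2063, 2068, 2069, 2074, 2075, 2080 → 6.

6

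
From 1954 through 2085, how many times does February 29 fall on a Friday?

4

Leap years in 1954–2085: 33 of them.
Feb 29 weekday advances by 5 (mod 7) from one leap year to the next four years later (or differs when a century non-leap intervenes).
Leap-day weekdays: 1956:Wed 1960:Mon 1964:Sat 1968:Thu 1972:Tue 1976:Sun 1980:Fri✓ 1984:Wed 1988:Mon 1992:Sat 1996:Thu 2000:Tue 2004:Sun …(7 more)… 2036:Fri✓ 2040:Wed 2044:Mon 2048:Sat 2052:Thu 2056:Tue 2060:Sun 2064:Fri✓ 2068:Wed 2072:Mon 2076:Sat 2080:Thu 2084:Tue
Friday: 1980, 2008, 2036, 2064 → 4.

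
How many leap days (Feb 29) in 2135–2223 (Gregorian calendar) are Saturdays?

3

Leap years in 2135–2223: 21 of them.
Feb 29 weekday advances by 5 (mod 7) from one leap year to the next four years later (or differs when a century non-leap intervenes).
Leap-day weekdays: 2136:Wed 2140:Mon 2144:Sat✓ 2148:Thu 2152:Tue 2156:Sun 2160:Fri 2164:Wed 2168:Mon 2172:Sat✓ 2176:Thu 2180:Tue 2184:Sun 2188:Fri 2192:Wed 2196:Mon 2204:Wed 2208:Mon 2212:Sat✓ 2216:Thu 2220:Tue
Saturday: 2144, 2172, 2212 → 3.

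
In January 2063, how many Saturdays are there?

4

January 2063 has 31 days and begins on Monday.
The first Saturday is January 6.
Saturdays fall on 6, 13, 20, 27 — that's 4.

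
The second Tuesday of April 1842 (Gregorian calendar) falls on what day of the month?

12

April 1, 1842 is a Friday, so the first Tuesday is the 5th.
The second Tuesday is 5 + 7 = 12.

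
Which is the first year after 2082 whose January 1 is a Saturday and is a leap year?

Jan 1 advances by 2 weekdays after a leap year and by 1 after a common year.
2082: Jan 1 is Thursday.
2083: Friday
2084: Saturday (leap)
2084 begins on a Saturday and is a leap year.

2084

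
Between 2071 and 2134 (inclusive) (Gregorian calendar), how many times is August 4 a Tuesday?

10

Track August 4's weekday year by year (advancing +1, or +2 across a Feb 29):
  2071: Tue ✓  2072: Thu (+2)  2073: Fri (+1)  2074: Sat (+1)  2075: Sun (+1)
  2076: Tue (+2) ✓  2077: Wed (+1)  2078: Thu (+1)  2079: Fri (+1)  2080: Sun (+2)
  2081: Mon (+1)  2082: Tue (+1) ✓  2083: Wed (+1)  2084: Fri (+2)  … (36 more years) …
  2121: Mon (+1)  2122: Tue (+1) ✓  2123: Wed (+1)  2124: Fri (+2)  2125: Sat (+1)
  2126: Sun (+1)  2127: Mon (+1)  2128: Wed (+2)  2129: Thu (+1)  2130: Fri (+1)
  2131: Sat (+1)  2132: Mon (+2)  2133: Tue (+1) ✓  2134: Wed (+1)
Tuesday years: 2071, 2076, 2082, 2093, 2099, 2105, 2111, 2116, 2122, 2133 — 10 in total.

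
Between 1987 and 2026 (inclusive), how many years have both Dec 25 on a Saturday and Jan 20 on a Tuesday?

1

Check each year's weekday for Dec 25 and Jan 20:
  1987: Fri/Tue  1988: Sun/Wed  1989: Mon/Fri  1990: Tue/Sat  1991: Wed/Sun  1992: Fri/Mon  1993: Sat/Wed  1994: Sun/Thu  1995: Mon/Fri  1996: Wed/Sat  1997: Thu/Mon  1998: Fri/Tue  1999: Sat/Wed  2000: Mon/Thu  …(12 more)…  2013: Wed/Sun  2014: Thu/Mon  2015: Fri/Tue  2016: Sun/Wed  2017: Mon/Fri  2018: Tue/Sat  2019: Wed/Sun  2020: Fri/Mon  2021: Sat/Wed  2022: Sun/Thu  2023: Mon/Fri  2024: Wed/Sat  2025: Thu/Mon  2026: Fri/Tue
Both conditions hold in: 2004 — 1.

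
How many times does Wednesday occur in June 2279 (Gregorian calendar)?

4

June 2279 has 30 days and begins on Sunday.
The first Wednesday is June 4.
Wednesdays fall on 4, 11, 18, 25 — that's 4.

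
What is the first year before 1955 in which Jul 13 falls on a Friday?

1951

From one year to the next, a fixed date's weekday advances by 1, or by 2 when a Feb 29 lies between the two dates.
1955: July 13 is Wednesday.
1954: Tuesday (−1)
1953: Monday (−1)
1952: Sunday (−1)
1951: Friday (−2)
Jul 13 falls on a Friday in 1951.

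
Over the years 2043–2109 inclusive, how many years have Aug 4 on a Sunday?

Track Aug 4's weekday year by year (advancing +1, or +2 across a Feb 29):
  2043: Tue  2044: Thu (+2)  2045: Fri (+1)  2046: Sat (+1)  2047: Sun (+1) ✓
  2048: Tue (+2)  2049: Wed (+1)  2050: Thu (+1)  2051: Fri (+1)  2052: Sun (+2) ✓
  2053: Mon (+1)  2054: Tue (+1)  2055: Wed (+1)  2056: Fri (+2)  … (39 more years) …
  2096: Sat (+2)  2097: Sun (+1) ✓  2098: Mon (+1)  2099: Tue (+1)  2100: Wed (+1)
  2101: Thu (+1)  2102: Fri (+1)  2103: Sat (+1)  2104: Mon (+2)  2105: Tue (+1)
  2106: Wed (+1)  2107: Thu (+1)  2108: Sat (+2)  2109: Sun (+1) ✓
Sunday years: 2047, 2052, 2058, 2069, 2075, 2080, 2086, 2097, 2109 — 9 in total.

9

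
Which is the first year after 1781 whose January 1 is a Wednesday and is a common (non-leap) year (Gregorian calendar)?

Jan 1 advances by 2 weekdays after a leap year and by 1 after a common year.
1781: Jan 1 is Monday.
1782: Tuesday
1783: Wednesday
1783 begins on a Wednesday and is a common year.

1783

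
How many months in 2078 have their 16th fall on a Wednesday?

Check the 16th of each month of 2078: Jan 16: Sun, Feb 16: Wed, Mar 16: Wed, Apr 16: Sat, May 16: Mon, Jun 16: Thu, Jul 16: Sat, Aug 16: Tue, Sep 16: Fri, Oct 16: Sun, Nov 16: Wed, Dec 16: Fri.
Wednesday occurs in February, March, November — 3 months.

3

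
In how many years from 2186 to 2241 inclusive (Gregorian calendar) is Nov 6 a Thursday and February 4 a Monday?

Check each year's weekday for Nov 6 and February 4:
  2186: Mon/Sat  2187: Tue/Sun  2188: Thu/Mon ✓  2189: Fri/Wed  2190: Sat/Thu  2191: Sun/Fri  2192: Tue/Sat  2193: Wed/Mon  2194: Thu/Tue  2195: Fri/Wed  2196: Sun/Thu  2197: Mon/Sat  2198: Tue/Sun  2199: Wed/Mon  …(28 more)…  2228: Thu/Mon ✓  2229: Fri/Wed  2230: Sat/Thu  2231: Sun/Fri  2232: Tue/Sat  2233: Wed/Mon  2234: Thu/Tue  2235: Fri/Wed  2236: Sun/Thu  2237: Mon/Sat  2238: Tue/Sun  2239: Wed/Mon  2240: Fri/Tue  2241: Sat/Thu
Both conditions hold in: 2188, 2228 — 2.

2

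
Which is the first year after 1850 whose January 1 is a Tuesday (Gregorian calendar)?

1856

Jan 1 advances by 2 weekdays after a leap year and by 1 after a common year.
1850: Jan 1 is Tuesday.
1851: Wednesday
1852: Thursday (leap)
1853: Saturday
1854: Sunday
1855: Monday
1856: Tuesday (leap)
1856 begins on a Tuesday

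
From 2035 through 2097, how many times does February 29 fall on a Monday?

2

Leap years in 2035–2097: 16 of them.
Feb 29 weekday advances by 5 (mod 7) from one leap year to the next four years later (or differs when a century non-leap intervenes).
Leap-day weekdays: 2036:Fri 2040:Wed 2044:Mon✓ 2048:Sat 2052:Thu 2056:Tue 2060:Sun 2064:Fri 2068:Wed 2072:Mon✓ 2076:Sat 2080:Thu 2084:Tue 2088:Sun 2092:Fri 2096:Wed
Monday: 2044, 2072 → 2.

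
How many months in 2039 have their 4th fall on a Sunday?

2

Check the 4th of each month of 2039: Jan 4: Tue, Feb 4: Fri, Mar 4: Fri, Apr 4: Mon, May 4: Wed, Jun 4: Sat, Jul 4: Mon, Aug 4: Thu, Sep 4: Sun, Oct 4: Tue, Nov 4: Fri, Dec 4: Sun.
Sunday occurs in September, December — 2 months.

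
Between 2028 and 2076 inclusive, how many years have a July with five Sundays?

July has 31 days; it has five Sundays when Sunday falls among the first (month-length − 28) days — i.e. when July 1 is one of Sunday/Saturday/Friday.
July 1 by year: 2028:Sat✓ 2029:Sun✓ 2030:Mon 2031:Tue 2032:Thu 2033:Fri✓ 2034:Sat✓ 2035:Sun✓ 2036:Tue 2037:Wed 2038:Thu 2039:Fri✓ 2040:Sun✓ 2041:Mon 2042:Tue …(19 more)… 2062:Sat✓ 2063:Sun✓ 2064:Tue 2065:Wed 2066:Thu 2067:Fri✓ 2068:Sun✓ 2069:Mon 2070:Tue 2071:Wed 2072:Fri✓ 2073:Sat✓ 2074:Sun✓ 2075:Mon 2076:Wed
Years with five Sundays: 2028, 2029, 2033, 2034, 2035, 2039, 2040, 2044, 2045, 2046, 2050, 2051, 2056, 2057, 2061, 2062, 2063, 2067, 2068, 2072, 2073, 2074 → 22.

22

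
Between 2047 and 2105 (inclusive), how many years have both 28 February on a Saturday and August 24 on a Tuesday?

2

Check each year's weekday for 28 February and August 24:
  2047: Thu/Sat  2048: Fri/Mon  2049: Sun/Tue  2050: Mon/Wed  2051: Tue/Thu  2052: Wed/Sat  2053: Fri/Sun  2054: Sat/Mon  2055: Sun/Tue  2056: Mon/Thu  2057: Wed/Fri  2058: Thu/Sat  2059: Fri/Sun  2060: Sat/Tue ✓  …(31 more)…  2092: Thu/Sun  2093: Sat/Mon  2094: Sun/Tue  2095: Mon/Wed  2096: Tue/Fri  2097: Thu/Sat  2098: Fri/Sun  2099: Sat/Mon  2100: Sun/Tue  2101: Mon/Wed  2102: Tue/Thu  2103: Wed/Fri  2104: Thu/Sun  2105: Sat/Mon
Both conditions hold in: 2060, 2088 — 2.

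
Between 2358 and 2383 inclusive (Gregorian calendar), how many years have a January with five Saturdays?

January has 31 days; it has five Saturdays when Saturday falls among the first (month-length − 28) days — i.e. when January 1 is one of Saturday/Friday/Thursday.
January 1 by year: 2358:Wed 2359:Thu✓ 2360:Fri✓ 2361:Sun 2362:Mon 2363:Tue 2364:Wed 2365:Fri✓ 2366:Sat✓ 2367:Sun 2368:Mon 2369:Wed 2370:Thu✓ 2371:Fri✓ 2372:Sat✓ 2373:Mon 2374:Tue 2375:Wed 2376:Thu✓ 2377:Sat✓ 2378:Sun 2379:Mon 2380:Tue 2381:Thu✓ 2382:Fri✓ 2383:Sat✓
Years with five Saturdays: 2359, 2360, 2365, 2366, 2370, 2371, 2372, 2376, 2377, 2381, 2382, 2383 → 12.

12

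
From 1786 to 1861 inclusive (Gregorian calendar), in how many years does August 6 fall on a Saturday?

11

Track August 6's weekday year by year (advancing +1, or +2 across a Feb 29):
  1786: Sun  1787: Mon (+1)  1788: Wed (+2)  1789: Thu (+1)  1790: Fri (+1)
  1791: Sat (+1) ✓  1792: Mon (+2)  1793: Tue (+1)  1794: Wed (+1)  1795: Thu (+1)
  1796: Sat (+2) ✓  1797: Sun (+1)  1798: Mon (+1)  1799: Tue (+1)  … (48 more years) …
  1848: Sun (+2)  1849: Mon (+1)  1850: Tue (+1)  1851: Wed (+1)  1852: Fri (+2)
  1853: Sat (+1) ✓  1854: Sun (+1)  1855: Mon (+1)  1856: Wed (+2)  1857: Thu (+1)
  1858: Fri (+1)  1859: Sat (+1) ✓  1860: Mon (+2)  1861: Tue (+1)
Saturday years: 1791, 1796, 1803, 1808, 1814, 1825, 1831, 1836, 1842, 1853, 1859 — 11 in total.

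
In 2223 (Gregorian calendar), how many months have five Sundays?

A month of length L has five Sundays iff its first Sunday is on day ≤ L−28 (so day 1–3 in a 31-day month, 1–2 in a 30-day month, day 1 in a leap February).
Checking each month of 2223: Jan starts Wed (31d); Feb starts Sat (28d); Mar starts Sat (31d) ✓; Apr starts Tue (30d); May starts Thu (31d); Jun starts Sun (30d) ✓; Jul starts Tue (31d); Aug starts Fri (31d) ✓; Sep starts Mon (30d); Oct starts Wed (31d); Nov starts Sat (30d) ✓; Dec starts Mon (31d).
Five-Sunday months: March, June, August, November → 4.

4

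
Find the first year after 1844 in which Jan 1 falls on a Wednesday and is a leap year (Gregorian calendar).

Jan 1 advances by 2 weekdays after a leap year and by 1 after a common year.
1844: Jan 1 is Monday (leap).
1845: Wednesday
1846: Thursday
1847: Friday
1848: Saturday (leap)
1849: Monday
1850: Tuesday
1851: Wednesday
1852: Thursday (leap)
1853: Saturday
1854: Sunday
1855: Monday
1856: Tuesday (leap)
1857: Thursday
1858: Friday
1859: Saturday
1860: Sunday (leap)
1861: Tuesday
1862: Wednesday
1863: Thursday
1864: Friday (leap)
1865: Sunday
1866: Monday
1867: Tuesday
1868: Wednesday (leap)
1868 begins on a Wednesday and is a leap year.

1868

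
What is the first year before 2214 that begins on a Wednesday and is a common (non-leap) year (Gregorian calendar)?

2206

Jan 1 advances by 2 weekdays after a leap year and by 1 after a common year.
2214: Jan 1 is Saturday.
2213: Friday
2212: Wednesday (leap)
2211: Tuesday
2210: Monday
2209: Sunday
2208: Friday (leap)
2207: Thursday
2206: Wednesday
2206 begins on a Wednesday and is a common year.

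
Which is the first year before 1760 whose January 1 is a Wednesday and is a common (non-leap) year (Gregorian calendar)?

1755

Jan 1 advances by 2 weekdays after a leap year and by 1 after a common year.
1760: Jan 1 is Tuesday (leap).
1759: Monday
1758: Sunday
1757: Saturday
1756: Thursday (leap)
1755: Wednesday
1755 begins on a Wednesday and is a common year.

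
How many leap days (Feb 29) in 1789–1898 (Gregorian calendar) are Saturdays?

4

Leap years in 1789–1898: 26 of them.
Feb 29 weekday advances by 5 (mod 7) from one leap year to the next four years later (or differs when a century non-leap intervenes).
Leap-day weekdays: 1792:Wed 1796:Mon 1804:Wed 1808:Mon 1812:Sat✓ 1816:Thu 1820:Tue 1824:Sun 1828:Fri 1832:Wed 1836:Mon 1840:Sat✓ 1844:Thu 1848:Tue 1852:Sun 1856:Fri 1860:Wed 1864:Mon 1868:Sat✓ 1872:Thu 1876:Tue 1880:Sun 1884:Fri 1888:Wed 1892:Mon 1896:Sat✓
Saturday: 1812, 1840, 1868, 1896 → 4.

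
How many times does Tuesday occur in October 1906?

October 1906 has 31 days and begins on Monday.
The first Tuesday is October 2.
Tuesdays fall on 2, 9, 16, 23, 30 — that's 5.

5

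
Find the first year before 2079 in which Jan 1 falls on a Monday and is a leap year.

Jan 1 advances by 2 weekdays after a leap year and by 1 after a common year.
2079: Jan 1 is Sunday.
2078: Saturday
2077: Friday
2076: Wednesday (leap)
2075: Tuesday
2074: Monday
2073: Sunday
2072: Friday (leap)
2071: Thursday
2070: Wednesday
2069: Tuesday
2068: Sunday (leap)
2067: Saturday
2066: Friday
2065: Thursday
2064: Tuesday (leap)
2063: Monday
2062: Sunday
2061: Saturday
2060: Thursday (leap)
2059: Wednesday
2058: Tuesday
2057: Monday
2056: Saturday (leap)
2055: Friday
2054: Thursday
2053: Wednesday
2052: Monday (leap)
2052 begins on a Monday and is a leap year.

2052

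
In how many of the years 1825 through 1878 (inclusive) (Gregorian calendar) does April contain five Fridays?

April has 30 days; it has five Fridays when Friday falls among the first (month-length − 28) days — i.e. when April 1 is one of Friday/Thursday.
April 1 by year: 1825:Fri✓ 1826:Sat 1827:Sun 1828:Tue 1829:Wed 1830:Thu✓ 1831:Fri✓ 1832:Sun 1833:Mon 1834:Tue 1835:Wed 1836:Fri✓ 1837:Sat 1838:Sun 1839:Mon …(24 more)… 1864:Fri✓ 1865:Sat 1866:Sun 1867:Mon 1868:Wed 1869:Thu✓ 1870:Fri✓ 1871:Sat 1872:Mon 1873:Tue 1874:Wed 1875:Thu✓ 1876:Sat 1877:Sun 1878:Mon
Years with five Fridays: 1825, 1830, 1831, 1836, 1841, 1842, 1847, 1852, 1853, 1858, 1859, 1864, 1869, 1870, 1875 → 15.

15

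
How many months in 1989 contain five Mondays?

4

A month of length L has five Mondays iff its first Monday is on day ≤ L−28 (so day 1–3 in a 31-day month, 1–2 in a 30-day month, day 1 in a leap February).
Checking each month of 1989: Jan starts Sun (31d) ✓; Feb starts Wed (28d); Mar starts Wed (31d); Apr starts Sat (30d); May starts Mon (31d) ✓; Jun starts Thu (30d); Jul starts Sat (31d) ✓; Aug starts Tue (31d); Sep starts Fri (30d); Oct starts Sun (31d) ✓; Nov starts Wed (30d); Dec starts Fri (31d).
Five-Monday months: January, May, July, October → 4.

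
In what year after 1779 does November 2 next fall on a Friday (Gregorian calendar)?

From one year to the next, a fixed date's weekday advances by 1, or by 2 when a Feb 29 lies between the two dates.
1779: November 2 is Tuesday.
1780: Thursday (+2)
1781: Friday (+1)
November 2 falls on a Friday in 1781.

1781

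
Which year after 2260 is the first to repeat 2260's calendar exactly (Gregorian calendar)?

Two years share a calendar iff Jan 1 falls on the same weekday and both are leap or both are common. 2260: Jan 1 is Sunday, leap year.
2261: Jan 1 Tuesday, common
2262: Jan 1 Wednesday, common
2263: Jan 1 Thursday, common
2264: Jan 1 Friday, leap
2265: Jan 1 Sunday, common
2266: Jan 1 Monday, common
2267: Jan 1 Tuesday, common
2268: Jan 1 Wednesday, leap
2269: Jan 1 Friday, common
2270: Jan 1 Saturday, common
2271: Jan 1 Sunday, common
2272: Jan 1 Monday, leap
2273: Jan 1 Wednesday, common
2274: Jan 1 Thursday, common
2275: Jan 1 Friday, common
2276: Jan 1 Saturday, leap
2277: Jan 1 Monday, common
2278: Jan 1 Tuesday, common
2279: Jan 1 Wednesday, common
2280: Jan 1 Thursday, leap
2281: Jan 1 Saturday, common
2282: Jan 1 Sunday, common
2283: Jan 1 Monday, common
2284: Jan 1 Tuesday, leap
2285: Jan 1 Thursday, common
2286: Jan 1 Friday, common
2287: Jan 1 Saturday, common
2288: Jan 1 Sunday, leap
2288 matches on both conditions.

2288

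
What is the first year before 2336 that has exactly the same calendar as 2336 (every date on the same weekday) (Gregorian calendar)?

Two years share a calendar iff Jan 1 falls on the same weekday and both are leap or both are common. 2336: Jan 1 is Wednesday, leap year.
2335: Jan 1 Tuesday, common
2334: Jan 1 Monday, common
2333: Jan 1 Sunday, common
2332: Jan 1 Friday, leap
2331: Jan 1 Thursday, common
2330: Jan 1 Wednesday, common
2329: Jan 1 Tuesday, common
2328: Jan 1 Sunday, leap
2327: Jan 1 Saturday, common
2326: Jan 1 Friday, common
2325: Jan 1 Thursday, common
2324: Jan 1 Tuesday, leap
2323: Jan 1 Monday, common
2322: Jan 1 Sunday, common
2321: Jan 1 Saturday, common
2320: Jan 1 Thursday, leap
2319: Jan 1 Wednesday, common
2318: Jan 1 Tuesday, common
2317: Jan 1 Monday, common
2316: Jan 1 Saturday, leap
2315: Jan 1 Friday, common
2314: Jan 1 Thursday, common
2313: Jan 1 Wednesday, common
2312: Jan 1 Monday, leap
2311: Jan 1 Sunday, common
2310: Jan 1 Saturday, common
2309: Jan 1 Friday, common
2308: Jan 1 Wednesday, leap
2308 matches on both conditions.

2308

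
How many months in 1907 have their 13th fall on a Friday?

2

Check the 13th of each month of 1907: Jan 13: Sun, Feb 13: Wed, Mar 13: Wed, Apr 13: Sat, May 13: Mon, Jun 13: Thu, Jul 13: Sat, Aug 13: Tue, Sep 13: Fri, Oct 13: Sun, Nov 13: Wed, Dec 13: Fri.
Friday occurs in September, December — 2 months.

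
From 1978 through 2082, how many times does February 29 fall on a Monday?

Leap years in 1978–2082: 26 of them.
Feb 29 weekday advances by 5 (mod 7) from one leap year to the next four years later (or differs when a century non-leap intervenes).
Leap-day weekdays: 1980:Fri 1984:Wed 1988:Mon✓ 1992:Sat 1996:Thu 2000:Tue 2004:Sun 2008:Fri 2012:Wed 2016:Mon✓ 2020:Sat 2024:Thu 2028:Tue 2032:Sun 2036:Fri 2040:Wed 2044:Mon✓ 2048:Sat 2052:Thu 2056:Tue 2060:Sun 2064:Fri 2068:Wed 2072:Mon✓ 2076:Sat 2080:Thu
Monday: 1988, 2016, 2044, 2072 → 4.

4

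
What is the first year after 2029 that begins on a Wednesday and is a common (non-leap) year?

Jan 1 advances by 2 weekdays after a leap year and by 1 after a common year.
2029: Jan 1 is Monday.
2030: Tuesday
2031: Wednesday
2031 begins on a Wednesday and is a common year.

2031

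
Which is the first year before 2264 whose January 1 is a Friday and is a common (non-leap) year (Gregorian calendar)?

2258

Jan 1 advances by 2 weekdays after a leap year and by 1 after a common year.
2264: Jan 1 is Friday (leap).
2263: Thursday
2262: Wednesday
2261: Tuesday
2260: Sunday (leap)
2259: Saturday
2258: Friday
2258 begins on a Friday and is a common year.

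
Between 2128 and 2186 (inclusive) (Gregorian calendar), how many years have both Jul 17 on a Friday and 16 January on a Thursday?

2

Check each year's weekday for Jul 17 and 16 January:
  2128: Sat/Fri  2129: Sun/Sun  2130: Mon/Mon  2131: Tue/Tue  2132: Thu/Wed  2133: Fri/Fri  2134: Sat/Sat  2135: Sun/Sun  2136: Tue/Mon  2137: Wed/Wed  2138: Thu/Thu  2139: Fri/Fri  2140: Sun/Sat  2141: Mon/Mon  …(31 more)…  2173: Sat/Sat  2174: Sun/Sun  2175: Mon/Mon  2176: Wed/Tue  2177: Thu/Thu  2178: Fri/Fri  2179: Sat/Sat  2180: Mon/Sun  2181: Tue/Tue  2182: Wed/Wed  2183: Thu/Thu  2184: Sat/Fri  2185: Sun/Sun  2186: Mon/Mon
Both conditions hold in: 2144, 2172 — 2.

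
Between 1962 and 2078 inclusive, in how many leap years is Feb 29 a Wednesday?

4

Leap years in 1962–2078: 29 of them.
Feb 29 weekday advances by 5 (mod 7) from one leap year to the next four years later (or differs when a century non-leap intervenes).
Leap-day weekdays: 1964:Sat 1968:Thu 1972:Tue 1976:Sun 1980:Fri 1984:Wed✓ 1988:Mon 1992:Sat 1996:Thu 2000:Tue 2004:Sun 2008:Fri 2012:Wed✓ …(3 more)… 2028:Tue 2032:Sun 2036:Fri 2040:Wed✓ 2044:Mon 2048:Sat 2052:Thu 2056:Tue 2060:Sun 2064:Fri 2068:Wed✓ 2072:Mon 2076:Sat
Wednesday: 1984, 2012, 2040, 2068 → 4.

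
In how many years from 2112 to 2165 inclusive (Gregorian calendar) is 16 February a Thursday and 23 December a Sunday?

2

Check each year's weekday for 16 February and 23 December:
  2112: Tue/Fri  2113: Thu/Sat  2114: Fri/Sun  2115: Sat/Mon  2116: Sun/Wed  2117: Tue/Thu  2118: Wed/Fri  2119: Thu/Sat  2120: Fri/Mon  2121: Sun/Tue  2122: Mon/Wed  2123: Tue/Thu  2124: Wed/Sat  2125: Fri/Sun  …(26 more)…  2152: Wed/Sat  2153: Fri/Sun  2154: Sat/Mon  2155: Sun/Tue  2156: Mon/Thu  2157: Wed/Fri  2158: Thu/Sat  2159: Fri/Sun  2160: Sat/Tue  2161: Mon/Wed  2162: Tue/Thu  2163: Wed/Fri  2164: Thu/Sun ✓  2165: Sat/Mon
Both conditions hold in: 2136, 2164 — 2.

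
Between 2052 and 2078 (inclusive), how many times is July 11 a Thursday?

Track July 11's weekday year by year (advancing +1, or +2 across a Feb 29):
  2052: Thu ✓  2053: Fri (+1)  2054: Sat (+1)  2055: Sun (+1)  2056: Tue (+2)
  2057: Wed (+1)  2058: Thu (+1) ✓  2059: Fri (+1)  2060: Sun (+2)  2061: Mon (+1)
  2062: Tue (+1)  2063: Wed (+1)  2064: Fri (+2)  2065: Sat (+1)  2066: Sun (+1)
  2067: Mon (+1)  2068: Wed (+2)  2069: Thu (+1) ✓  2070: Fri (+1)  2071: Sat (+1)
  2072: Mon (+2)  2073: Tue (+1)  2074: Wed (+1)  2075: Thu (+1) ✓  2076: Sat (+2)
  2077: Sun (+1)  2078: Mon (+1)
Thursday years: 2052, 2058, 2069, 2075 — 4 in total.

4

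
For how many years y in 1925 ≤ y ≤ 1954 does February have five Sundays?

February has 28 days (29 in leap years); it has five Sundays when Sunday falls among the first (month-length − 28) days — i.e. when February 1 is Sunday in a leap year (never in a common year).
February 1 by year: 1925:Sun 1926:Mon 1927:Tue 1928:Wed 1929:Fri 1930:Sat 1931:Sun 1932:Mon 1933:Wed 1934:Thu 1935:Fri 1936:Sat 1937:Mon 1938:Tue 1939:Wed 1940:Thu 1941:Sat 1942:Sun 1943:Mon 1944:Tue 1945:Thu 1946:Fri 1947:Sat 1948:Sun✓ 1949:Tue 1950:Wed 1951:Thu 1952:Fri 1953:Sun 1954:Mon
Years with five Sundays: 1948 → 1.

1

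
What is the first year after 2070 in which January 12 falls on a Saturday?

2075

From one year to the next, a fixed date's weekday advances by 1, or by 2 when a Feb 29 lies between the two dates.
2070: January 12 is Sunday.
2071: Monday (+1)
2072: Tuesday (+1)
2073: Thursday (+2)
2074: Friday (+1)
2075: Saturday (+1)
January 12 falls on a Saturday in 2075.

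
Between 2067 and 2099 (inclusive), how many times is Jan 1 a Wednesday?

Track Jan 1's weekday year by year (advancing +1, or +2 across a Feb 29):
  2067: Sat  2068: Sun (+1)  2069: Tue (+2)  2070: Wed (+1) ✓  2071: Thu (+1)
  2072: Fri (+1)  2073: Sun (+2)  2074: Mon (+1)  2075: Tue (+1)  2076: Wed (+1) ✓
  2077: Fri (+2)  2078: Sat (+1)  2079: Sun (+1)  2080: Mon (+1)  … (5 more years) …
  2086: Tue (+1)  2087: Wed (+1) ✓  2088: Thu (+1)  2089: Sat (+2)  2090: Sun (+1)
  2091: Mon (+1)  2092: Tue (+1)  2093: Thu (+2)  2094: Fri (+1)  2095: Sat (+1)
  2096: Sun (+1)  2097: Tue (+2)  2098: Wed (+1) ✓  2099: Thu (+1)
Wednesday years: 2070, 2076, 2081, 2087, 2098 — 5 in total.

5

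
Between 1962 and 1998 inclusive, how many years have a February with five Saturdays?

February has 28 days (29 in leap years); it has five Saturdays when Saturday falls among the first (month-length − 28) days — i.e. when February 1 is Saturday in a leap year (never in a common year).
February 1 by year: 1962:Thu 1963:Fri 1964:Sat✓ 1965:Mon 1966:Tue 1967:Wed 1968:Thu 1969:Sat 1970:Sun 1971:Mon 1972:Tue 1973:Thu 1974:Fri 1975:Sat 1976:Sun …(7 more)… 1984:Wed 1985:Fri 1986:Sat 1987:Sun 1988:Mon 1989:Wed 1990:Thu 1991:Fri 1992:Sat✓ 1993:Mon 1994:Tue 1995:Wed 1996:Thu 1997:Sat 1998:Sun
Years with five Saturdays: 1964, 1992 → 2.

2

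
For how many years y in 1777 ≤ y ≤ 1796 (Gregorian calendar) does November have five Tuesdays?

November has 30 days; it has five Tuesdays when Tuesday falls among the first (month-length − 28) days — i.e. when November 1 is one of Tuesday/Monday.
November 1 by year: 1777:Sat 1778:Sun 1779:Mon✓ 1780:Wed 1781:Thu 1782:Fri 1783:Sat 1784:Mon✓ 1785:Tue✓ 1786:Wed 1787:Thu 1788:Sat 1789:Sun 1790:Mon✓ 1791:Tue✓ 1792:Thu 1793:Fri 1794:Sat 1795:Sun 1796:Tue✓
Years with five Tuesdays: 1779, 1784, 1785, 1790, 1791, 1796 → 6.

6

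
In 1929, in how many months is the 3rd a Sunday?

3

Check the 3rd of each month of 1929: Jan 3: Thu, Feb 3: Sun, Mar 3: Sun, Apr 3: Wed, May 3: Fri, Jun 3: Mon, Jul 3: Wed, Aug 3: Sat, Sep 3: Tue, Oct 3: Thu, Nov 3: Sun, Dec 3: Tue.
Sunday occurs in February, March, November — 3 months.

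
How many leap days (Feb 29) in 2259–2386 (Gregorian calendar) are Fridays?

4

Leap years in 2259–2386: 31 of them.
Feb 29 weekday advances by 5 (mod 7) from one leap year to the next four years later (or differs when a century non-leap intervenes).
Leap-day weekdays: 2260:Wed 2264:Mon 2268:Sat 2272:Thu 2276:Tue 2280:Sun 2284:Fri✓ 2288:Wed 2292:Mon 2296:Sat 2304:Mon 2308:Sat 2312:Thu …(5 more)… 2336:Sat 2340:Thu 2344:Tue 2348:Sun 2352:Fri✓ 2356:Wed 2360:Mon 2364:Sat 2368:Thu 2372:Tue 2376:Sun 2380:Fri✓ 2384:Wed
Friday: 2284, 2324, 2352, 2380 → 4.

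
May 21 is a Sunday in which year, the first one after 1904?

1905

From one year to the next, a fixed date's weekday advances by 1, or by 2 when a Feb 29 lies between the two dates.
1904: May 21 is Saturday.
1905: Sunday (+1)
May 21 falls on a Sunday in 1905.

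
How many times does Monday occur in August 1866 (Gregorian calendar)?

4

August 1866 has 31 days and begins on Wednesday.
The first Monday is August 6.
Mondays fall on 6, 13, 20, 27 — that's 4.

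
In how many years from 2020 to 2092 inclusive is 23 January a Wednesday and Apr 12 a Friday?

7

Check each year's weekday for 23 January and Apr 12:
  2020: Thu/Sun  2021: Sat/Mon  2022: Sun/Tue  2023: Mon/Wed  2024: Tue/Fri  2025: Thu/Sat  2026: Fri/Sun  2027: Sat/Mon  2028: Sun/Wed  2029: Tue/Thu  2030: Wed/Fri ✓  2031: Thu/Sat  2032: Fri/Mon  2033: Sun/Tue  …(45 more)…  2079: Mon/Wed  2080: Tue/Fri  2081: Thu/Sat  2082: Fri/Sun  2083: Sat/Mon  2084: Sun/Wed  2085: Tue/Thu  2086: Wed/Fri ✓  2087: Thu/Sat  2088: Fri/Mon  2089: Sun/Tue  2090: Mon/Wed  2091: Tue/Thu  2092: Wed/Sat
Both conditions hold in: 2030, 2041, 2047, 2058, 2069, 2075, 2086 — 7.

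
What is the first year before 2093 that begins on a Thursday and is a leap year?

Jan 1 advances by 2 weekdays after a leap year and by 1 after a common year.
2093: Jan 1 is Thursday.
2092: Tuesday (leap)
2091: Monday
2090: Sunday
2089: Saturday
2088: Thursday (leap)
2088 begins on a Thursday and is a leap year.

2088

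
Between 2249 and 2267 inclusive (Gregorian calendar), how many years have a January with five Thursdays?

9

January has 31 days; it has five Thursdays when Thursday falls among the first (month-length − 28) days — i.e. when January 1 is one of Thursday/Wednesday/Tuesday.
January 1 by year: 2249:Mon 2250:Tue✓ 2251:Wed✓ 2252:Thu✓ 2253:Sat 2254:Sun 2255:Mon 2256:Tue✓ 2257:Thu✓ 2258:Fri 2259:Sat 2260:Sun 2261:Tue✓ 2262:Wed✓ 2263:Thu✓ 2264:Fri 2265:Sun 2266:Mon 2267:Tue✓
Years with five Thursdays: 2250, 2251, 2252, 2256, 2257, 2261, 2262, 2263, 2267 → 9.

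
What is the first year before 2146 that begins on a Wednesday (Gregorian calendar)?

Jan 1 advances by 2 weekdays after a leap year and by 1 after a common year.
2146: Jan 1 is Saturday.
2145: Friday
2144: Wednesday (leap)
2144 begins on a Wednesday

2144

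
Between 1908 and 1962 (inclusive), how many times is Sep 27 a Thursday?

Track Sep 27's weekday year by year (advancing +1, or +2 across a Feb 29):
  1908: Sun  1909: Mon (+1)  1910: Tue (+1)  1911: Wed (+1)  1912: Fri (+2)
  1913: Sat (+1)  1914: Sun (+1)  1915: Mon (+1)  1916: Wed (+2)  1917: Thu (+1) ✓
  1918: Fri (+1)  1919: Sat (+1)  1920: Mon (+2)  1921: Tue (+1)  … (27 more years) …
  1949: Tue (+1)  1950: Wed (+1)  1951: Thu (+1) ✓  1952: Sat (+2)  1953: Sun (+1)
  1954: Mon (+1)  1955: Tue (+1)  1956: Thu (+2) ✓  1957: Fri (+1)  1958: Sat (+1)
  1959: Sun (+1)  1960: Tue (+2)  1961: Wed (+1)  1962: Thu (+1) ✓
Thursday years: 1917, 1923, 1928, 1934, 1945, 1951, 1956, 1962 — 8 in total.

8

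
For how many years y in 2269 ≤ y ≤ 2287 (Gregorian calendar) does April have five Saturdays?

6

April has 30 days; it has five Saturdays when Saturday falls among the first (month-length − 28) days — i.e. when April 1 is one of Saturday/Friday.
April 1 by year: 2269:Thu 2270:Fri✓ 2271:Sat✓ 2272:Mon 2273:Tue 2274:Wed 2275:Thu 2276:Sat✓ 2277:Sun 2278:Mon 2279:Tue 2280:Thu 2281:Fri✓ 2282:Sat✓ 2283:Sun 2284:Tue 2285:Wed 2286:Thu 2287:Fri✓
Years with five Saturdays: 2270, 2271, 2276, 2281, 2282, 2287 → 6.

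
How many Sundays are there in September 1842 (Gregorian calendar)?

4

September 1842 has 30 days and begins on Thursday.
The first Sunday is September 4.
Sundays fall on 4, 11, 18, 25 — that's 4.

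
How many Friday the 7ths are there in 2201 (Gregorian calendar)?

Check the 7th of each month of 2201: Jan 7: Wed, Feb 7: Sat, Mar 7: Sat, Apr 7: Tue, May 7: Thu, Jun 7: Sun, Jul 7: Tue, Aug 7: Fri, Sep 7: Mon, Oct 7: Wed, Nov 7: Sat, Dec 7: Mon.
Friday occurs in August — 1 month.

1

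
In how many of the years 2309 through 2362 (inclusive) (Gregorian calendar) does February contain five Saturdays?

February has 28 days (29 in leap years); it has five Saturdays when Saturday falls among the first (month-length − 28) days — i.e. when February 1 is Saturday in a leap year (never in a common year).
February 1 by year: 2309:Mon 2310:Tue 2311:Wed 2312:Thu 2313:Sat 2314:Sun 2315:Mon 2316:Tue 2317:Thu 2318:Fri 2319:Sat 2320:Sun 2321:Tue 2322:Wed 2323:Thu …(24 more)… 2348:Sun 2349:Tue 2350:Wed 2351:Thu 2352:Fri 2353:Sun 2354:Mon 2355:Tue 2356:Wed 2357:Fri 2358:Sat 2359:Sun 2360:Mon 2361:Wed 2362:Thu
Years with five Saturdays: 2336 → 1.

1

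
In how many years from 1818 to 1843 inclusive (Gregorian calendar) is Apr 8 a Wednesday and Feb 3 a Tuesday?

Check each year's weekday for Apr 8 and Feb 3:
  1818: Wed/Tue ✓  1819: Thu/Wed  1820: Sat/Thu  1821: Sun/Sat  1822: Mon/Sun  1823: Tue/Mon  1824: Thu/Tue  1825: Fri/Thu  1826: Sat/Fri  1827: Sun/Sat  1828: Tue/Sun  1829: Wed/Tue ✓  1830: Thu/Wed  1831: Fri/Thu  1832: Sun/Fri  1833: Mon/Sun  1834: Tue/Mon  1835: Wed/Tue ✓  1836: Fri/Wed  1837: Sat/Fri  1838: Sun/Sat  1839: Mon/Sun  1840: Wed/Mon  1841: Thu/Wed  1842: Fri/Thu  1843: Sat/Fri
Both conditions hold in: 1818, 1829, 1835 — 3.

3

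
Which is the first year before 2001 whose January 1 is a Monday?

1996

Jan 1 advances by 2 weekdays after a leap year and by 1 after a common year.
2001: Jan 1 is Monday.
2000: Saturday (leap)
1999: Friday
1998: Thursday
1997: Wednesday
1996: Monday (leap)
1996 begins on a Monday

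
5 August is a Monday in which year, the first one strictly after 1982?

From one year to the next, a fixed date's weekday advances by 1, or by 2 when a Feb 29 lies between the two dates.
1982: August 5 is Thursday.
1983: Friday (+1)
1984: Sunday (+2)
1985: Monday (+1)
5 August falls on a Monday in 1985.

1985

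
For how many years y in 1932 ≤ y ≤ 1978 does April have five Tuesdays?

April has 30 days; it has five Tuesdays when Tuesday falls among the first (month-length − 28) days — i.e. when April 1 is one of Tuesday/Monday.
April 1 by year: 1932:Fri 1933:Sat 1934:Sun 1935:Mon✓ 1936:Wed 1937:Thu 1938:Fri 1939:Sat 1940:Mon✓ 1941:Tue✓ 1942:Wed 1943:Thu 1944:Sat 1945:Sun 1946:Mon✓ …(17 more)… 1964:Wed 1965:Thu 1966:Fri 1967:Sat 1968:Mon✓ 1969:Tue✓ 1970:Wed 1971:Thu 1972:Sat 1973:Sun 1974:Mon✓ 1975:Tue✓ 1976:Thu 1977:Fri 1978:Sat
Years with five Tuesdays: 1935, 1940, 1941, 1946, 1947, 1952, 1957, 1958, 1963, 1968, 1969, 1974, 1975 → 13.

13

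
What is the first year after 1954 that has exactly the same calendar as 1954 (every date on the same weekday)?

1965

Two years share a calendar iff Jan 1 falls on the same weekday and both are leap or both are common. 1954: Jan 1 is Friday, common year.
1955: Jan 1 Saturday, common
1956: Jan 1 Sunday, leap
1957: Jan 1 Tuesday, common
1958: Jan 1 Wednesday, common
1959: Jan 1 Thursday, common
1960: Jan 1 Friday, leap
1961: Jan 1 Sunday, common
1962: Jan 1 Monday, common
1963: Jan 1 Tuesday, common
1964: Jan 1 Wednesday, leap
1965: Jan 1 Friday, common
1965 matches on both conditions.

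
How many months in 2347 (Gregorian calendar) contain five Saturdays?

4

A month of length L has five Saturdays iff its first Saturday is on day ≤ L−28 (so day 1–3 in a 31-day month, 1–2 in a 30-day month, day 1 in a leap February).
Checking each month of 2347: Jan starts Wed (31d); Feb starts Sat (28d); Mar starts Sat (31d) ✓; Apr starts Tue (30d); May starts Thu (31d) ✓; Jun starts Sun (30d); Jul starts Tue (31d); Aug starts Fri (31d) ✓; Sep starts Mon (30d); Oct starts Wed (31d); Nov starts Sat (30d) ✓; Dec starts Mon (31d).
Five-Saturday months: March, May, August, November → 4.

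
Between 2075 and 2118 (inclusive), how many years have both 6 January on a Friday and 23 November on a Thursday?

4

Check each year's weekday for 6 January and 23 November:
  2075: Sun/Sat  2076: Mon/Mon  2077: Wed/Tue  2078: Thu/Wed  2079: Fri/Thu ✓  2080: Sat/Sat  2081: Mon/Sun  2082: Tue/Mon  2083: Wed/Tue  2084: Thu/Thu  2085: Sat/Fri  2086: Sun/Sat  2087: Mon/Sun  2088: Tue/Tue  …(16 more)…  2105: Tue/Mon  2106: Wed/Tue  2107: Thu/Wed  2108: Fri/Fri  2109: Sun/Sat  2110: Mon/Sun  2111: Tue/Mon  2112: Wed/Wed  2113: Fri/Thu ✓  2114: Sat/Fri  2115: Sun/Sat  2116: Mon/Mon  2117: Wed/Tue  2118: Thu/Wed
Both conditions hold in: 2079, 2090, 2102, 2113 — 4.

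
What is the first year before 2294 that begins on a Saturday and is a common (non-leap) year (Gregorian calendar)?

Jan 1 advances by 2 weekdays after a leap year and by 1 after a common year.
2294: Jan 1 is Monday.
2293: Sunday
2292: Friday (leap)
2291: Thursday
2290: Wednesday
2289: Tuesday
2288: Sunday (leap)
2287: Saturday
2287 begins on a Saturday and is a common year.

2287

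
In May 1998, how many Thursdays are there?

May 1998 has 31 days and begins on Friday.
The first Thursday is May 7.
Thursdays fall on 7, 14, 21, 28 — that's 4.

4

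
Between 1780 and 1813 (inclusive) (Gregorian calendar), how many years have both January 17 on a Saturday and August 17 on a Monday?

4

Check each year's weekday for January 17 and August 17:
  1780: Mon/Thu  1781: Wed/Fri  1782: Thu/Sat  1783: Fri/Sun  1784: Sat/Tue  1785: Mon/Wed  1786: Tue/Thu  1787: Wed/Fri  1788: Thu/Sun  1789: Sat/Mon ✓  1790: Sun/Tue  1791: Mon/Wed  1792: Tue/Fri  1793: Thu/Sat  …(6 more)…  1800: Fri/Sun  1801: Sat/Mon ✓  1802: Sun/Tue  1803: Mon/Wed  1804: Tue/Fri  1805: Thu/Sat  1806: Fri/Sun  1807: Sat/Mon ✓  1808: Sun/Wed  1809: Tue/Thu  1810: Wed/Fri  1811: Thu/Sat  1812: Fri/Mon  1813: Sun/Tue
Both conditions hold in: 1789, 1795, 1801, 1807 — 4.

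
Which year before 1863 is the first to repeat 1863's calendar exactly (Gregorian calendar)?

Two years share a calendar iff Jan 1 falls on the same weekday and both are leap or both are common. 1863: Jan 1 is Thursday, common year.
1862: Jan 1 Wednesday, common
1861: Jan 1 Tuesday, common
1860: Jan 1 Sunday, leap
1859: Jan 1 Saturday, common
1858: Jan 1 Friday, common
1857: Jan 1 Thursday, common
1857 matches on both conditions.

1857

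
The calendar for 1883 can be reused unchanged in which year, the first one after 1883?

Two years share a calendar iff Jan 1 falls on the same weekday and both are leap or both are common. 1883: Jan 1 is Monday, common year.
1884: Jan 1 Tuesday, leap
1885: Jan 1 Thursday, common
1886: Jan 1 Friday, common
1887: Jan 1 Saturday, common
1888: Jan 1 Sunday, leap
1889: Jan 1 Tuesday, common
1890: Jan 1 Wednesday, common
1891: Jan 1 Thursday, common
1892: Jan 1 Friday, leap
1893: Jan 1 Sunday, common
1894: Jan 1 Monday, common
1894 matches on both conditions.

1894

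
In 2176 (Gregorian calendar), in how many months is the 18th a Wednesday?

Check the 18th of each month of 2176: Jan 18: Thu, Feb 18: Sun, Mar 18: Mon, Apr 18: Thu, May 18: Sat, Jun 18: Tue, Jul 18: Thu, Aug 18: Sun, Sep 18: Wed, Oct 18: Fri, Nov 18: Mon, Dec 18: Wed.
Wednesday occurs in September, December — 2 months.

2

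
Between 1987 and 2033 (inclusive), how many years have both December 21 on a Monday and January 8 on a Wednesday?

Check each year's weekday for December 21 and January 8:
  1987: Mon/Thu  1988: Wed/Fri  1989: Thu/Sun  1990: Fri/Mon  1991: Sat/Tue  1992: Mon/Wed ✓  1993: Tue/Fri  1994: Wed/Sat  1995: Thu/Sun  1996: Sat/Mon  1997: Sun/Wed  1998: Mon/Thu  1999: Tue/Fri  2000: Thu/Sat  …(19 more)…  2020: Mon/Wed ✓  2021: Tue/Fri  2022: Wed/Sat  2023: Thu/Sun  2024: Sat/Mon  2025: Sun/Wed  2026: Mon/Thu  2027: Tue/Fri  2028: Thu/Sat  2029: Fri/Mon  2030: Sat/Tue  2031: Sun/Wed  2032: Tue/Thu  2033: Wed/Sat
Both conditions hold in: 1992, 2020 — 2.

2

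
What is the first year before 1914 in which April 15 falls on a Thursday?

1909

From one year to the next, a fixed date's weekday advances by 1, or by 2 when a Feb 29 lies between the two dates.
1914: April 15 is Wednesday.
1913: Tuesday (−1)
1912: Monday (−1)
1911: Saturday (−2)
1910: Friday (−1)
1909: Thursday (−1)
April 15 falls on a Thursday in 1909.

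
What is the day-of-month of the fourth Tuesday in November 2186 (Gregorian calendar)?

November 1, 2186 is a Wednesday, so the first Tuesday is the 7th.
The fourth Tuesday is 7 + 21 = 28.

28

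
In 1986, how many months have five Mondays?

A month of length L has five Mondays iff its first Monday is on day ≤ L−28 (so day 1–3 in a 31-day month, 1–2 in a 30-day month, day 1 in a leap February).
Checking each month of 1986: Jan starts Wed (31d); Feb starts Sat (28d); Mar starts Sat (31d) ✓; Apr starts Tue (30d); May starts Thu (31d); Jun starts Sun (30d) ✓; Jul starts Tue (31d); Aug starts Fri (31d); Sep starts Mon (30d) ✓; Oct starts Wed (31d); Nov starts Sat (30d); Dec starts Mon (31d) ✓.
Five-Monday months: March, June, September, December → 4.

4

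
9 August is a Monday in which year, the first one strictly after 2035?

2038

From one year to the next, a fixed date's weekday advances by 1, or by 2 when a Feb 29 lies between the two dates.
2035: August 9 is Thursday.
2036: Saturday (+2)
2037: Sunday (+1)
2038: Monday (+1)
9 August falls on a Monday in 2038.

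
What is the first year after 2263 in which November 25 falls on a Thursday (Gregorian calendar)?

From one year to the next, a fixed date's weekday advances by 1, or by 2 when a Feb 29 lies between the two dates.
2263: November 25 is Wednesday.
2264: Friday (+2)
2265: Saturday (+1)
2266: Sunday (+1)
2267: Monday (+1)
2268: Wednesday (+2)
2269: Thursday (+1)
November 25 falls on a Thursday in 2269.

2269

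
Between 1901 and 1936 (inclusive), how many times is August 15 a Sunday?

4

Track August 15's weekday year by year (advancing +1, or +2 across a Feb 29):
  1901: Thu  1902: Fri (+1)  1903: Sat (+1)  1904: Mon (+2)  1905: Tue (+1)
  1906: Wed (+1)  1907: Thu (+1)  1908: Sat (+2)  1909: Sun (+1) ✓  1910: Mon (+1)
  1911: Tue (+1)  1912: Thu (+2)  1913: Fri (+1)  1914: Sat (+1)  … (8 more years) …
  1923: Wed (+1)  1924: Fri (+2)  1925: Sat (+1)  1926: Sun (+1) ✓  1927: Mon (+1)
  1928: Wed (+2)  1929: Thu (+1)  1930: Fri (+1)  1931: Sat (+1)  1932: Mon (+2)
  1933: Tue (+1)  1934: Wed (+1)  1935: Thu (+1)  1936: Sat (+2)
Sunday years: 1909, 1915, 1920, 1926 — 4 in total.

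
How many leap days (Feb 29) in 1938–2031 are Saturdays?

3

Leap years in 1938–2031: 23 of them.
Feb 29 weekday advances by 5 (mod 7) from one leap year to the next four years later (or differs when a century non-leap intervenes).
Leap-day weekdays: 1940:Thu 1944:Tue 1948:Sun 1952:Fri 1956:Wed 1960:Mon 1964:Sat✓ 1968:Thu 1972:Tue 1976:Sun 1980:Fri 1984:Wed 1988:Mon 1992:Sat✓ 1996:Thu 2000:Tue 2004:Sun 2008:Fri 2012:Wed 2016:Mon 2020:Sat✓ 2024:Thu 2028:Tue
Saturday: 1964, 1992, 2020 → 3.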